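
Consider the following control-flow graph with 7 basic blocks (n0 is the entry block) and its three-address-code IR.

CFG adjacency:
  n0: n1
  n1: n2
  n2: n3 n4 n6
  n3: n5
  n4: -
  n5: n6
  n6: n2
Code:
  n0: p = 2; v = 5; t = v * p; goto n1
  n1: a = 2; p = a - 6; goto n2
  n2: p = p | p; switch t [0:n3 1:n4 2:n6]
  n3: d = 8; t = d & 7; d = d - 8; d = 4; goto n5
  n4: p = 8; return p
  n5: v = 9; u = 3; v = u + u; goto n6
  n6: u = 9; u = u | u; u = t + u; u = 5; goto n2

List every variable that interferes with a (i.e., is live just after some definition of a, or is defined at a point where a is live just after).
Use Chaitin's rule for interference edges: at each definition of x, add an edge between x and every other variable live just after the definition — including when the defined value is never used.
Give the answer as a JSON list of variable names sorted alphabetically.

Per-block:
  n0 def {p,t,v} use ∅
  n1 def {a,p} use ∅
  n2 def {p} use {p,t}
  n3 def {d,t} use ∅
  n4 def {p} use ∅
  n5 def {u,v} use ∅
  n6 def {u} use {t}

Liveness:
  n0: in=∅ out={t}
  n1: in={t} out={p,t}
  n2: in={p,t} out={p,t}
  n3: in={p} out={p,t}
  n4: in=∅ out=∅
  n5: in={p,t} out={p,t}
  n6: in={p,t} out={p,t}

Interfere edges:
  a↔{t}
  d↔{p,t}
  p↔{d,t,u,v}
  t↔{a,d,p,u,v}
  u↔{p,t}
  v↔{p,t}

N(a) = ["t"]

Answer: ["t"]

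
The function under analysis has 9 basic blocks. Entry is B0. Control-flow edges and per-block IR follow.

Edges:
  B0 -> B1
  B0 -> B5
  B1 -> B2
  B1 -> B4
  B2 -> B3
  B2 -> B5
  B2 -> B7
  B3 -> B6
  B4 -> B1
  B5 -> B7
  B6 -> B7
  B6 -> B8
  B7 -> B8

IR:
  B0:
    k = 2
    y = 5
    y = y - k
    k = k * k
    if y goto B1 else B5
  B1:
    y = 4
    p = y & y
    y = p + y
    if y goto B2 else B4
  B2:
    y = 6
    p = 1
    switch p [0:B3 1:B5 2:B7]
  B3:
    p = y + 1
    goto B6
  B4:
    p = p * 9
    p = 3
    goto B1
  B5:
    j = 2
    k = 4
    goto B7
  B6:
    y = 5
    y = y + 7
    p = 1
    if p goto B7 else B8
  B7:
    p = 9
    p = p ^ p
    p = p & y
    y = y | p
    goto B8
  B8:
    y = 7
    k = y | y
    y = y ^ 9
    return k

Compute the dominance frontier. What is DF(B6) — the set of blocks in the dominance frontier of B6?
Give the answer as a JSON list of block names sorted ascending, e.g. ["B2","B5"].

idom tree: B1←B0 B2←B1 B3←B2 B4←B1 B5←B0 B6←B3 B7←B0 B8←B0
Dom∩ at merges:
  B1: preds {B0,B4}: {B0} ∩ {B0,B1,B4} = {B0}; idom=B0
  B5: preds {B0,B2}: {B0} ∩ {B0,B1,B2} = {B0}; idom=B0
  B7: preds {B2,B5,B6}: {B0,B1,B2} ∩ {B0,B5} ∩ {B0,B1,B2,B3,B6} = {B0}; idom=B0
  B8: preds {B6,B7}: {B0,B1,B2,B3,B6} ∩ {B0,B7} = {B0}; idom=B0

DF derivation:
  B1←B0: walk · to B0
  B1←B4: walk B4→B1 to B0
  B5←B0: walk · to B0
  B5←B2: walk B2→B1 to B0
  B7←B2: walk B2→B1 to B0
  B7←B5: walk B5 to B0
  B7←B6: walk B6→B3→B2→B1 to B0
  B8←B6: walk B6→B3→B2→B1 to B0
  B8←B7: walk B7 to B0
  DF(B0)=∅
  DF(B1)={B1,B5,B7,B8}
  DF(B2)={B5,B7,B8}
  DF(B3)={B7,B8}
  DF(B4)={B1}
  DF(B5)={B7}
  DF(B6)={B7,B8}
  DF(B7)={B8}
  DF(B8)=∅

DF(B6) = ["B7", "B8"]

Answer: ["B7", "B8"]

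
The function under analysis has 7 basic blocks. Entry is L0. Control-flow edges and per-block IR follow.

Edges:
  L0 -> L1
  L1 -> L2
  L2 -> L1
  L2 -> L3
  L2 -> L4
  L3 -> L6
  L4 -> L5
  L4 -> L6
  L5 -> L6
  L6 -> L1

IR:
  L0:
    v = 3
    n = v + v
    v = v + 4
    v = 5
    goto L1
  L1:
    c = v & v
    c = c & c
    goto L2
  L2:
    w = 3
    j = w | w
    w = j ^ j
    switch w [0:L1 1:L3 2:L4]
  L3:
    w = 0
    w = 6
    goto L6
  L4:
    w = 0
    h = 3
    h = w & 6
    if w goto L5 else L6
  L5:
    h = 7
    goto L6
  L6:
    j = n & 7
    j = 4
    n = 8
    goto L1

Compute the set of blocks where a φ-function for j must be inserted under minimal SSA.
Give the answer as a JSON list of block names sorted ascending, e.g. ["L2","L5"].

idom tree: L1←L0 L2←L1 L3←L2 L4←L2 L5←L4 L6←L2
Dom∩ at merges:
  L1: preds {L0,L2,L6}: {L0} ∩ {L0,L1,L2} ∩ {L0,L1,L2,L6} = {L0}; idom=L0
  L6: preds {L3,L4,L5}: {L0,L1,L2,L3} ∩ {L0,L1,L2,L4} ∩ {L0,L1,L2,L4,L5} = {L0,L1,L2}; idom=L2

DF derivation:
  join L1 pred L0: · stop@L0
  join L1 pred L2: L2→L1 stop@L0
  join L1 pred L6: L6→L2→L1 stop@L0
  join L6 pred L3: L3 stop@L2
  join L6 pred L4: L4 stop@L2
  join L6 pred L5: L5→L4 stop@L2
  L0: DF=∅
  L1: DF={L1}
  L2: DF={L1}
  L3: DF={L6}
  L4: DF={L6}
  L5: DF={L6}
  L6: DF={L1}

φ for j: defs {L2,L6}
  DF⁺ = {L1}

Answer: ["L1"]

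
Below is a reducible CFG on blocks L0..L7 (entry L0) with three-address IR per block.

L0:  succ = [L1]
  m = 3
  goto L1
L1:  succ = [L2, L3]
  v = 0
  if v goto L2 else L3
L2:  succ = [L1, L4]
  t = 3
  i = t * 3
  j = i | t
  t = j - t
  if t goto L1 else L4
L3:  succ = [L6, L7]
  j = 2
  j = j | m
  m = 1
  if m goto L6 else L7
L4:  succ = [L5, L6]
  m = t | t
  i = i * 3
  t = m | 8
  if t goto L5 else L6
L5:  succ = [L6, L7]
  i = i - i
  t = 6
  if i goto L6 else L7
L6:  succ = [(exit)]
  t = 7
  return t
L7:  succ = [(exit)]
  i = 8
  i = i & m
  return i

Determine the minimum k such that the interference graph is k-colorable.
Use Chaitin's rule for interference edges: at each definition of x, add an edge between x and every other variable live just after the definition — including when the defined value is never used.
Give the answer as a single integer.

Answer: 4

Working:
Block summaries:
  L0: {m} / ∅
  L1: {v} / ∅
  L2: {i,j,t} / ∅
  L3: {j,m} / {m}
  L4: {i,m,t} / {i,t}
  L5: {i,t} / {i}
  L6: {t} / ∅
  L7: {i} / {m}

Live sets:
  live L0: ∅→{m}
  live L1: {m}→{m}
  live L2: {m}→{i,m,t}
  live L3: {m}→{m}
  live L4: {i,t}→{i,m}
  live L5: {i,m}→{m}
  live L6: ∅→∅
  live L7: {m}→∅

Interference:
  i: {j,m,t}
  j: {i,m,t}
  m: {i,j,t,v}
  t: {i,j,m}
  v: {m}

Colouring:
  {i,j,m,t} pairwise interfere (4-clique) ⇒ χ ≥ 4
  assign i→R1 j→R2 m→R0 t→R3 v→R1 — no edge inside a register ⇒ χ ≤ 4
  χ = 4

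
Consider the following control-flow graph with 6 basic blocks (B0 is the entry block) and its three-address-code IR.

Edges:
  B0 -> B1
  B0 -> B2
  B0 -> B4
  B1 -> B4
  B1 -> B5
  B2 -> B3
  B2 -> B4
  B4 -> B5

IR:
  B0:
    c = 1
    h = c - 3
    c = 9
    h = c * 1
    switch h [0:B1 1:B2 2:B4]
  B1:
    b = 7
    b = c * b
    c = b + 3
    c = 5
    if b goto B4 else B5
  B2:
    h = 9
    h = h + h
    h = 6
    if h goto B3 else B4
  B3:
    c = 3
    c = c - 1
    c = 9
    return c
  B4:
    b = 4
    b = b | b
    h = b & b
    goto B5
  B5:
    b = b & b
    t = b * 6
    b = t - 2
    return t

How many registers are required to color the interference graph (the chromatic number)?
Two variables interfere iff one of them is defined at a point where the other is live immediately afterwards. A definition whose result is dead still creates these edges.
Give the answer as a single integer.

Answer: 3

Analysis:
Block summaries:
  B0: {c,h} / ∅
  B1: {b,c} / {c}
  B2: {h} / ∅
  B3: {c} / ∅
  B4: {b,h} / ∅
  B5: {b,t} / {b}

Backward fixpoint:
  B0: in=∅ out={c}
  B1: in={c} out={b}
  B2: in=∅ out=∅
  B3: in=∅ out=∅
  B4: in=∅ out={b}
  B5: in={b} out=∅

Conflict graph:
  b: {c,h,t}
  c: {b,h}
  h: {b,c}
  t: {b}

Colouring:
  {b,c,h} pairwise interfere (3-clique) ⇒ χ ≥ 3
  assign b→c0 c→c1 h→c2 t→c1 — no edge inside a register ⇒ χ ≤ 3
  χ = 3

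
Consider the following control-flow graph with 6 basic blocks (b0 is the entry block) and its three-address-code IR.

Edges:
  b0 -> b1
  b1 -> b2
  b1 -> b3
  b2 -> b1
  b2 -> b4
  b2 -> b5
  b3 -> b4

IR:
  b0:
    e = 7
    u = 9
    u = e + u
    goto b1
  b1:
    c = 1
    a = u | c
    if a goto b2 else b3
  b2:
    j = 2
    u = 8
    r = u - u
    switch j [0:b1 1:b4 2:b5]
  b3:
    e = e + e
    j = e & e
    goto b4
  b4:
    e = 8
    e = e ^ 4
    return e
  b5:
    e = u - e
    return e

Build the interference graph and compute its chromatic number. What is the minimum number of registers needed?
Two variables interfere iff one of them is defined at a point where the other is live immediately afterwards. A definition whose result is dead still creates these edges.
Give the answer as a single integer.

Block summaries:
  b0: def={e,u} ue=∅
  b1: def={a,c} ue={u}
  b2: def={j,r,u} ue=∅
  b3: def={e,j} ue={e}
  b4: def={e} ue=∅
  b5: def={e} ue={e,u}

Live sets:
  live b0: ∅→{e,u}
  live b1: {e,u}→{e}
  live b2: {e}→{e,u}
  live b3: {e}→∅
  live b4: ∅→∅
  live b5: {e,u}→∅

Interference:
  a↔{e}
  c↔{e,u}
  e↔{a,c,j,r,u}
  j↔{e,r,u}
  r↔{e,j,u}
  u↔{c,e,j,r}

Chromatic number:
  clique {e,j,r,u} ⇒ need ≥ 4
  4-colouring: R0={e}  R1={a,u}  R2={c,j}  R3={r}
  χ = 4

Answer: 4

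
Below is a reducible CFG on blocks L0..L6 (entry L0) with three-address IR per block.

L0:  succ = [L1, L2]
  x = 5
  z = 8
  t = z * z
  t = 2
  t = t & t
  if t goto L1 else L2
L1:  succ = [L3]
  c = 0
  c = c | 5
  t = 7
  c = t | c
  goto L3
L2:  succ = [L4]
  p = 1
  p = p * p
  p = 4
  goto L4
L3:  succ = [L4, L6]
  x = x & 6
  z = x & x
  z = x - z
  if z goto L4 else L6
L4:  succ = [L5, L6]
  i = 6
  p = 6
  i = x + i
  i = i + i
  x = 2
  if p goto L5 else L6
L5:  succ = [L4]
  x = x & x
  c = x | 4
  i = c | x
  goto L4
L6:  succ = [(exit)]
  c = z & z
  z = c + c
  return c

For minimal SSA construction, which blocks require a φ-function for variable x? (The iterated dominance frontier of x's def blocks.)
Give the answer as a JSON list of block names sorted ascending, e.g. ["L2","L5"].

Answer: ["L4", "L6"]

Analysis:
idom tree: L1←L0 L2←L0 L3←L1 L4←L0 L5←L4 L6←L0
Dom at joins:
  L4: preds {L2,L3,L5}: {L0,L2} ∩ {L0,L1,L3} ∩ {L0,L4,L5} = {L0}; idom=L0
  L6: preds {L3,L4}: {L0,L1,L3} ∩ {L0,L4} = {L0}; idom=L0

DF walk-up:
  L4←L2: walk L2 to L0
  L4←L3: walk L3→L1 to L0
  L4←L5: walk L5→L4 to L0
  L6←L3: walk L3→L1 to L0
  L6←L4: walk L4 to L0
  L0: DF=∅
  L1: DF={L4,L6}
  L2: DF={L4}
  L3: DF={L4,L6}
  L4: DF={L4,L6}
  L5: DF={L4}
  L6: DF=∅

φ for x: defs {L0,L3,L4,L5}
  DF⁺ = {L4,L6}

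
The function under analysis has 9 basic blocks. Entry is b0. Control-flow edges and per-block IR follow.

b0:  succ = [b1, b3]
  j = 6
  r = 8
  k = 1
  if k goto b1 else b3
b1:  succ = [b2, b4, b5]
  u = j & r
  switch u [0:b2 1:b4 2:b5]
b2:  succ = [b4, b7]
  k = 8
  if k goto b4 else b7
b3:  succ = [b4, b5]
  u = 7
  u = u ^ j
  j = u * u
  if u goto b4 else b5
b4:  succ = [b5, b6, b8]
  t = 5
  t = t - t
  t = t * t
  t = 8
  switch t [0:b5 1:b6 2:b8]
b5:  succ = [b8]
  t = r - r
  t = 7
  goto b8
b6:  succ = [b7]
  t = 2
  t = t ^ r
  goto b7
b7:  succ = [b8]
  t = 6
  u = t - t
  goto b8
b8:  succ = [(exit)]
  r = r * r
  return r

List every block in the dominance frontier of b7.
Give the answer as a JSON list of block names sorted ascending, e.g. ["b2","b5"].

idom tree: b1←b0 b2←b1 b3←b0 b4←b0 b5←b0 b6←b4 b7←b0 b8←b0
Dom∩ at merges:
  b4: preds {b1,b2,b3}: {b0,b1} ∩ {b0,b1,b2} ∩ {b0,b3} = {b0}; idom=b0
  b5: preds {b1,b3,b4}: {b0,b1} ∩ {b0,b3} ∩ {b0,b4} = {b0}; idom=b0
  b7: preds {b2,b6}: {b0,b1,b2} ∩ {b0,b4,b6} = {b0}; idom=b0
  b8: preds {b4,b5,b7}: {b0,b4} ∩ {b0,b5} ∩ {b0,b7} = {b0}; idom=b0

DF derivation:
  join b4 pred b1: b1 stop@b0
  join b4 pred b2: b2→b1 stop@b0
  join b4 pred b3: b3 stop@b0
  join b5 pred b1: b1 stop@b0
  join b5 pred b3: b3 stop@b0
  join b5 pred b4: b4 stop@b0
  join b7 pred b2: b2→b1 stop@b0
  join b7 pred b6: b6→b4 stop@b0
  join b8 pred b4: b4 stop@b0
  join b8 pred b5: b5 stop@b0
  join b8 pred b7: b7 stop@b0
  b0: DF=∅
  b1: DF={b4,b5,b7}
  b2: DF={b4,b7}
  b3: DF={b4,b5}
  b4: DF={b5,b7,b8}
  b5: DF={b8}
  b6: DF={b7}
  b7: DF={b8}
  b8: DF=∅

DF(b7) = ["b8"]

Answer: ["b8"]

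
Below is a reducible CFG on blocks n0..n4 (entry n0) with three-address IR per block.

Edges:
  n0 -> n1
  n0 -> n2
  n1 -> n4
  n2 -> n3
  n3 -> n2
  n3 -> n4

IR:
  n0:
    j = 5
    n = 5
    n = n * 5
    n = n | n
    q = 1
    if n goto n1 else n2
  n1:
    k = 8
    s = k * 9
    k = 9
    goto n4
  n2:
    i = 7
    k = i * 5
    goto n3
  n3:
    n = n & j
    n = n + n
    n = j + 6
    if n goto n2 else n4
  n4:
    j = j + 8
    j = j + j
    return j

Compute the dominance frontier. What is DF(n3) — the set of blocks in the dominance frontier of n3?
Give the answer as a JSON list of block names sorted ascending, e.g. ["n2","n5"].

idom tree: n1←n0 n2←n0 n3←n2 n4←n0
Dom at joins:
  n2: preds {n0,n3}: {n0} ∩ {n0,n2,n3} = {n0}; idom=n0
  n4: preds {n1,n3}: {n0,n1} ∩ {n0,n2,n3} = {n0}; idom=n0

DF walk-up:
  join n2 pred n0: · stop@n0
  join n2 pred n3: n3→n2 stop@n0
  join n4 pred n1: n1 stop@n0
  join n4 pred n3: n3→n2 stop@n0
  n0: DF=∅
  n1: DF={n4}
  n2: DF={n2,n4}
  n3: DF={n2,n4}
  n4: DF=∅

DF(n3) = ["n2", "n4"]

Answer: ["n2", "n4"]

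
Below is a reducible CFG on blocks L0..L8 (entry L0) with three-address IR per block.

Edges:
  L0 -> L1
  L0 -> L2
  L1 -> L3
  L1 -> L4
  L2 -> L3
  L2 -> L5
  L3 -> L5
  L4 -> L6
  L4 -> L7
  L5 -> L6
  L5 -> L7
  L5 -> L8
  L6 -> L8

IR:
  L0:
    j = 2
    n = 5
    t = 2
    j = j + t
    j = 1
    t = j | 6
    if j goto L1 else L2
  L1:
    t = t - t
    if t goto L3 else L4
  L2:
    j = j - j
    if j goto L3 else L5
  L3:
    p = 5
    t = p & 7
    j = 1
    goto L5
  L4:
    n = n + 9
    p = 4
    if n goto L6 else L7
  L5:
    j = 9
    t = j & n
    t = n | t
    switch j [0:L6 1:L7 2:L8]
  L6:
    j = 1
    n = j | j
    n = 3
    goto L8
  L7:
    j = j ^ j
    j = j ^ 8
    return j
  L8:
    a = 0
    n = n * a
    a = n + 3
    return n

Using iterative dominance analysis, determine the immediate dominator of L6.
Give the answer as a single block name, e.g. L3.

Answer: L0

Analysis:
idom tree: L1←L0 L2←L0 L3←L0 L4←L1 L5←L0 L6←L0 L7←L0 L8←L0
Dom at joins:
  L3: preds {L1,L2}: {L0,L1} ∩ {L0,L2} = {L0}; idom=L0
  L5: preds {L2,L3}: {L0,L2} ∩ {L0,L3} = {L0}; idom=L0
  L6: preds {L4,L5}: {L0,L1,L4} ∩ {L0,L5} = {L0}; idom=L0
  L7: preds {L4,L5}: {L0,L1,L4} ∩ {L0,L5} = {L0}; idom=L0
  L8: preds {L5,L6}: {L0,L5} ∩ {L0,L6} = {L0}; idom=L0

idom(L6) = L0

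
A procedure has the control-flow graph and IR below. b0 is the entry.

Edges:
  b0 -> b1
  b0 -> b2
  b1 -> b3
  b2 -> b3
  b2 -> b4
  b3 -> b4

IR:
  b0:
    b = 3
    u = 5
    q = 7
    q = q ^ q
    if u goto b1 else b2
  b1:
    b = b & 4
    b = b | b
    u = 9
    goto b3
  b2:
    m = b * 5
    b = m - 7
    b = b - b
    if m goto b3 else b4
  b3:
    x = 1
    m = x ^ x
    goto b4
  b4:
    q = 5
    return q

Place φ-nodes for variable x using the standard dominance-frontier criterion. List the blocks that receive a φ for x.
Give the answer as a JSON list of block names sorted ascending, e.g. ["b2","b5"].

idom tree: b1←b0 b2←b0 b3←b0 b4←b0
Dom∩ at merges:
  b3: preds {b1,b2}: {b0,b1} ∩ {b0,b2} = {b0}; idom=b0
  b4: preds {b2,b3}: {b0,b2} ∩ {b0,b3} = {b0}; idom=b0

Frontier:
  join b3 pred b1: b1 stop@b0
  join b3 pred b2: b2 stop@b0
  join b4 pred b2: b2 stop@b0
  join b4 pred b3: b3 stop@b0
  b0 → ∅
  b1 → {b3}
  b2 → {b3,b4}
  b3 → {b4}
  b4 → ∅

φ for x: defs {b3}
  DF⁺ = {b4}

Answer: ["b4"]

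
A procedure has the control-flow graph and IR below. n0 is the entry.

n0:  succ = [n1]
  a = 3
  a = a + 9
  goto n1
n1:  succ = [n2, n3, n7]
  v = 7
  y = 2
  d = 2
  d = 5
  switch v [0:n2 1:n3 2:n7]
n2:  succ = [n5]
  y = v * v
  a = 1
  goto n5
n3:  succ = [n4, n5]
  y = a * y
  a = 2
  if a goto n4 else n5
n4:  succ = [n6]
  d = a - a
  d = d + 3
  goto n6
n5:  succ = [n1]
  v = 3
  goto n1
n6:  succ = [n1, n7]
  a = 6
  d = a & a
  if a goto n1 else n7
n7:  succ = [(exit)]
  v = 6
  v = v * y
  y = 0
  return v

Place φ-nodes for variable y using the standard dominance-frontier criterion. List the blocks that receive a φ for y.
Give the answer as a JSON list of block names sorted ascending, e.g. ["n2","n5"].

Answer: ["n1", "n5", "n7"]

Analysis:
idom tree: n1←n0 n2←n1 n3←n1 n4←n3 n5←n1 n6←n4 n7←n1
Dom∩ at merges:
  n1: preds {n0,n5,n6}: {n0} ∩ {n0,n1,n5} ∩ {n0,n1,n3,n4,n6} = {n0}; idom=n0
  n5: preds {n2,n3}: {n0,n1,n2} ∩ {n0,n1,n3} = {n0,n1}; idom=n1
  n7: preds {n1,n6}: {n0,n1} ∩ {n0,n1,n3,n4,n6} = {n0,n1}; idom=n1

Frontier:
  join n1 pred n0: · stop@n0
  join n1 pred n5: n5→n1 stop@n0
  join n1 pred n6: n6→n4→n3→n1 stop@n0
  join n5 pred n2: n2 stop@n1
  join n5 pred n3: n3 stop@n1
  join n7 pred n1: · stop@n1
  join n7 pred n6: n6→n4→n3 stop@n1
  n0 → ∅
  n1 → {n1}
  n2 → {n5}
  n3 → {n1,n5,n7}
  n4 → {n1,n7}
  n5 → {n1}
  n6 → {n1,n7}
  n7 → ∅

φ for y: defs {n1,n2,n3,n7}
  DF⁺ = {n1,n5,n7}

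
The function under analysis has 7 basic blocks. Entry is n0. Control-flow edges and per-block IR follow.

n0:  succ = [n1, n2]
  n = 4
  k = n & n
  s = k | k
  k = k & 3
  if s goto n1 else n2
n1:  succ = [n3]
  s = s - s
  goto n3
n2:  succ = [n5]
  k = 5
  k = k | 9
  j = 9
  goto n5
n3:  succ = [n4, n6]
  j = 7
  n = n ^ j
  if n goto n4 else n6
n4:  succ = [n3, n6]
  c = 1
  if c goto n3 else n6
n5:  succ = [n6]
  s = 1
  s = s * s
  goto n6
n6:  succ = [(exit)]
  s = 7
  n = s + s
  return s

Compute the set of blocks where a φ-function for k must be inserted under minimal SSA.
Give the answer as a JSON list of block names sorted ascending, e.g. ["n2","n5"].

idom tree: n1←n0 n2←n0 n3←n1 n4←n3 n5←n2 n6←n0
Join-block Dom:
  n3: preds {n1,n4}: {n0,n1} ∩ {n0,n1,n3,n4} = {n0,n1}; idom=n1
  n6: preds {n3,n4,n5}: {n0,n1,n3} ∩ {n0,n1,n3,n4} ∩ {n0,n2,n5} = {n0}; idom=n0

Frontier:
  join n3 pred n1: · stop@n1
  join n3 pred n4: n4→n3 stop@n1
  join n6 pred n3: n3→n1 stop@n0
  join n6 pred n4: n4→n3→n1 stop@n0
  join n6 pred n5: n5→n2 stop@n0
  n0 → ∅
  n1 → {n6}
  n2 → {n6}
  n3 → {n3,n6}
  n4 → {n3,n6}
  n5 → {n6}
  n6 → ∅

φ for k: defs {n0,n2}
  DF⁺ = {n6}

Answer: ["n6"]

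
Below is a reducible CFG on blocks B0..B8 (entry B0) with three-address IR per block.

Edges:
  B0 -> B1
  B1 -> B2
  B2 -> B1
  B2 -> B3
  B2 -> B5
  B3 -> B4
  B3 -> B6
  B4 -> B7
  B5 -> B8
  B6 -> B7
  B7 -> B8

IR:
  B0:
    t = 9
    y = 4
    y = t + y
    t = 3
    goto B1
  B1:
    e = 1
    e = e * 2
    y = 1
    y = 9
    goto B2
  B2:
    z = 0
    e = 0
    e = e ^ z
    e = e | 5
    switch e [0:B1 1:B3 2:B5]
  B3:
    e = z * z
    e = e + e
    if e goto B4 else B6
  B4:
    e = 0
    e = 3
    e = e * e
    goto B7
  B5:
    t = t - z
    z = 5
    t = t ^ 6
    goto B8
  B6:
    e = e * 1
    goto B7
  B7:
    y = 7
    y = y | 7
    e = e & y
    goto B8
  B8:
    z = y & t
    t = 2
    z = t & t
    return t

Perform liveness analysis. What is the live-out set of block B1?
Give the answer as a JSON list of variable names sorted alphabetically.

Answer: ["t", "y"]

Analysis:
Block summaries:
  B0 def {t,y} use ∅
  B1 def {e,y} use ∅
  B2 def {e,z} use ∅
  B3 def {e} use {z}
  B4 def {e} use ∅
  B5 def {t,z} use {t,z}
  B6 def {e} use {e}
  B7 def {e,y} use {e}
  B8 def {t,z} use {t,y}

Live sets:
  live B0: ∅→{t}
  live B1: {t}→{t,y}
  live B2: {t,y}→{t,y,z}
  live B3: {t,z}→{e,t}
  live B4: {t}→{e,t}
  live B5: {t,y,z}→{t,y}
  live B6: {e,t}→{e,t}
  live B7: {e,t}→{t,y}
  live B8: {t,y}→∅

live-out(B1) = ["t", "y"]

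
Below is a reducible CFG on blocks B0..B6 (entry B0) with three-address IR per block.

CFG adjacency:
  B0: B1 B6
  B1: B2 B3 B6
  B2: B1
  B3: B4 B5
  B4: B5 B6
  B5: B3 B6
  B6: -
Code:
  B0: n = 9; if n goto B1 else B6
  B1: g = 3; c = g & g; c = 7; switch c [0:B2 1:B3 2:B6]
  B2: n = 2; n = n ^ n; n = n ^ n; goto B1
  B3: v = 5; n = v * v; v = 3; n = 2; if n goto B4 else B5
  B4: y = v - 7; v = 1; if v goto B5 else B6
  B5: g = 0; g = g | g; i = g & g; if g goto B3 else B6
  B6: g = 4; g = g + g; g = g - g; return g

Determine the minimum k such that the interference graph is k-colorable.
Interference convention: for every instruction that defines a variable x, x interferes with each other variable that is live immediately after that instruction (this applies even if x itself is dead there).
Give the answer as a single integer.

Answer: 2

Derivation:
def/use:
  B0: def={n} ue=∅
  B1: def={c,g} ue=∅
  B2: def={n} ue=∅
  B3: def={n,v} ue=∅
  B4: def={v,y} ue={v}
  B5: def={g,i} ue=∅
  B6: def={g} ue=∅

Live sets:
  B0: in=∅ out=∅
  B1: in=∅ out=∅
  B2: in=∅ out=∅
  B3: in=∅ out={v}
  B4: in={v} out=∅
  B5: in=∅ out=∅
  B6: in=∅ out=∅

Interference:
  c↔∅
  g↔{i}
  i↔{g}
  n↔{v}
  v↔{n}
  y↔∅

Chromatic number:
  lower bound: {g,i} mutually conflict ⇒ χ ≥ 2
  assign c→c0 g→c0 i→c1 n→c0 v→c1 y→c0 — no edge inside a register ⇒ χ ≤ 2
  χ = 2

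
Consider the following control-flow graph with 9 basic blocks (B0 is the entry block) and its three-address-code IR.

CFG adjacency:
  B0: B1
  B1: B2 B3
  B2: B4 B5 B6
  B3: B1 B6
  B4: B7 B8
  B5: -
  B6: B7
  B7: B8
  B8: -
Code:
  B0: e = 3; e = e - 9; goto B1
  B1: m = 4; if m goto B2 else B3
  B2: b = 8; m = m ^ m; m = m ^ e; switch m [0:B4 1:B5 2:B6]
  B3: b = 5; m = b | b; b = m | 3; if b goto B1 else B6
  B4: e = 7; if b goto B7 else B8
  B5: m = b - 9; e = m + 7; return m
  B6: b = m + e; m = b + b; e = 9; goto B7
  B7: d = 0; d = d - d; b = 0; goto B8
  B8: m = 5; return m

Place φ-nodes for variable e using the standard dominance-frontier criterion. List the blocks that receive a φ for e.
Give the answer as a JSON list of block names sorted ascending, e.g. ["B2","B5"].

Answer: ["B7", "B8"]

Derivation:
idom tree: B1←B0 B2←B1 B3←B1 B4←B2 B5←B2 B6←B1 B7←B1 B8←B1
Dom at joins:
  B1: preds {B0,B3}: {B0} ∩ {B0,B1,B3} = {B0}; idom=B0
  B6: preds {B2,B3}: {B0,B1,B2} ∩ {B0,B1,B3} = {B0,B1}; idom=B1
  B7: preds {B4,B6}: {B0,B1,B2,B4} ∩ {B0,B1,B6} = {B0,B1}; idom=B1
  B8: preds {B4,B7}: {B0,B1,B2,B4} ∩ {B0,B1,B7} = {B0,B1}; idom=B1

DF derivation:
  B1←B0: walk · to B0
  B1←B3: walk B3→B1 to B0
  B6←B2: walk B2 to B1
  B6←B3: walk B3 to B1
  B7←B4: walk B4→B2 to B1
  B7←B6: walk B6 to B1
  B8←B4: walk B4→B2 to B1
  B8←B7: walk B7 to B1
  DF(B0)=∅
  DF(B1)={B1}
  DF(B2)={B6,B7,B8}
  DF(B3)={B1,B6}
  DF(B4)={B7,B8}
  DF(B5)=∅
  DF(B6)={B7}
  DF(B7)={B8}
  DF(B8)=∅

φ for e: defs {B0,B4,B5,B6}
  DF⁺ = {B7,B8}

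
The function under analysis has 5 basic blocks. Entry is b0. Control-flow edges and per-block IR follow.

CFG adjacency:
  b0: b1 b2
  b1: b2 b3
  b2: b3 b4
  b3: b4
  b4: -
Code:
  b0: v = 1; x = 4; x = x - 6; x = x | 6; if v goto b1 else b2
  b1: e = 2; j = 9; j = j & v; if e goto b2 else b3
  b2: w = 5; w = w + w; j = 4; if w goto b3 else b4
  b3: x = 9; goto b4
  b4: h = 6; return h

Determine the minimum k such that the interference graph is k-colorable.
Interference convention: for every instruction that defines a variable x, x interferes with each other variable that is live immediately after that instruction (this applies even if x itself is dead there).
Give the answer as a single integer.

def/use:
  b0 def {v,x} use ∅
  b1 def {e,j} use {v}
  b2 def {j,w} use ∅
  b3 def {x} use ∅
  b4 def {h} use ∅

Backward fixpoint:
  live b0: ∅→{v}
  live b1: {v}→∅
  live b2: ∅→∅
  live b3: ∅→∅
  live b4: ∅→∅

Conflict graph:
  e — {j,v}
  h — ∅
  j — {e,v,w}
  v — {e,j,x}
  w — {j}
  x — {v}

Colouring:
  clique {e,j,v} ⇒ need ≥ 3
  assign e→R2 h→R0 j→R0 v→R1 w→R1 x→R0 — no edge inside a register ⇒ χ ≤ 3
  χ = 3

Answer: 3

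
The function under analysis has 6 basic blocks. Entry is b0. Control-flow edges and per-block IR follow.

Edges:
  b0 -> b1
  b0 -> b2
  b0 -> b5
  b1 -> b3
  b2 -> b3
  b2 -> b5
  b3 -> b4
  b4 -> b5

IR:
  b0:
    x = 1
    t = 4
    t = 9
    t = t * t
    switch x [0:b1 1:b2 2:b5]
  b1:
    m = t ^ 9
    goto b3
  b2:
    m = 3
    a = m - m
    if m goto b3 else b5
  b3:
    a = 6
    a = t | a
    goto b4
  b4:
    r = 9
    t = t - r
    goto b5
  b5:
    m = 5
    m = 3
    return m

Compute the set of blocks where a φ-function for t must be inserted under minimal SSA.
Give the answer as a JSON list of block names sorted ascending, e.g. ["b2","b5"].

idom tree: b1←b0 b2←b0 b3←b0 b4←b3 b5←b0
Dom∩ at merges:
  b3: preds {b1,b2}: {b0,b1} ∩ {b0,b2} = {b0}; idom=b0
  b5: preds {b0,b2,b4}: {b0} ∩ {b0,b2} ∩ {b0,b3,b4} = {b0}; idom=b0

DF walk-up:
  join b3 pred b1: b1 stop@b0
  join b3 pred b2: b2 stop@b0
  join b5 pred b0: · stop@b0
  join b5 pred b2: b2 stop@b0
  join b5 pred b4: b4→b3 stop@b0
  DF(b0)=∅
  DF(b1)={b3}
  DF(b2)={b3,b5}
  DF(b3)={b5}
  DF(b4)={b5}
  DF(b5)=∅

φ for t: defs {b0,b4}
  DF⁺ = {b5}

Answer: ["b5"]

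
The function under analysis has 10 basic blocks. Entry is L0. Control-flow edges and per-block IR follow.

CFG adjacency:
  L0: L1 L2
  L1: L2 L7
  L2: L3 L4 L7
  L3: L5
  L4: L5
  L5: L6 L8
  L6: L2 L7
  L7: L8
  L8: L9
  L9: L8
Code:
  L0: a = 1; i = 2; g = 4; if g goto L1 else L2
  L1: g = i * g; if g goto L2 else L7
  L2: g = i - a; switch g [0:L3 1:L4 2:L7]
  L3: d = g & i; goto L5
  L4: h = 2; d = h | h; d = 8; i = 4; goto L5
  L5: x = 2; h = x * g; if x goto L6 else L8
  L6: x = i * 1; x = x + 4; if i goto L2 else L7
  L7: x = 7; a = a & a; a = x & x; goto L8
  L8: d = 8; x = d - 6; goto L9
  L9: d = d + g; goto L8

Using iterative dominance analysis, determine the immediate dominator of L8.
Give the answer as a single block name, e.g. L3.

Answer: L0

Analysis:
idom tree: L1←L0 L2←L0 L3←L2 L4←L2 L5←L2 L6←L5 L7←L0 L8←L0 L9←L8
Join-block Dom:
  L2: preds {L0,L1,L6}: {L0} ∩ {L0,L1} ∩ {L0,L2,L5,L6} = {L0}; idom=L0
  L5: preds {L3,L4}: {L0,L2,L3} ∩ {L0,L2,L4} = {L0,L2}; idom=L2
  L7: preds {L1,L2,L6}: {L0,L1} ∩ {L0,L2} ∩ {L0,L2,L5,L6} = {L0}; idom=L0
  L8: preds {L5,L7,L9}: {L0,L2,L5} ∩ {L0,L7} ∩ {L0,L8,L9} = {L0}; idom=L0

idom(L8) = L0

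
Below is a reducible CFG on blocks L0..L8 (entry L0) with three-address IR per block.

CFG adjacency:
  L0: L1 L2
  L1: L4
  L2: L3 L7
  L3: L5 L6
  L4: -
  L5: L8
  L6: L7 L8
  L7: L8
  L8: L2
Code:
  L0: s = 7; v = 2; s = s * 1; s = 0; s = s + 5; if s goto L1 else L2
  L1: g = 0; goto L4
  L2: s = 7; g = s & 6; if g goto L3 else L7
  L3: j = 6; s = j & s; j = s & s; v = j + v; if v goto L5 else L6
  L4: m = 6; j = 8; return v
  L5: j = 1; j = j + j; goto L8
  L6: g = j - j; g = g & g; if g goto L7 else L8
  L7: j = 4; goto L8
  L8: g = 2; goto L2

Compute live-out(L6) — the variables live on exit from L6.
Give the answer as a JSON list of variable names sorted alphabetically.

Answer: ["v"]

Analysis:
Per-block:
  L0: {s,v} / ∅
  L1: {g} / ∅
  L2: {g,s} / ∅
  L3: {j,s,v} / {s,v}
  L4: {j,m} / {v}
  L5: {j} / ∅
  L6: {g} / {j}
  L7: {j} / ∅
  L8: {g} / ∅

Live sets:
  L0 li=∅ lo={v}
  L1 li={v} lo={v}
  L2 li={v} lo={s,v}
  L3 li={s,v} lo={j,v}
  L4 li={v} lo=∅
  L5 li={v} lo={v}
  L6 li={j,v} lo={v}
  L7 li={v} lo={v}
  L8 li={v} lo={v}

live-out(L6) = ["v"]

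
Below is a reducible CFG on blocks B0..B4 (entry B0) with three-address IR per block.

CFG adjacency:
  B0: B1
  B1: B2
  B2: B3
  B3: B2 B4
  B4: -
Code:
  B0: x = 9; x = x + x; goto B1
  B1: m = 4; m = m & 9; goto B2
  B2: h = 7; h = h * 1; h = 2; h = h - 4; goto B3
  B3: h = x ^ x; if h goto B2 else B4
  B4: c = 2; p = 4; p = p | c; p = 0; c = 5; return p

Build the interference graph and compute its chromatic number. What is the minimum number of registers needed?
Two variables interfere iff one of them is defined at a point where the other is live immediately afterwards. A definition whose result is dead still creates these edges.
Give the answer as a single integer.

Block summaries:
  B0: {x} / ∅
  B1: {m} / ∅
  B2: {h} / ∅
  B3: {h} / {x}
  B4: {c,p} / ∅

Liveness:
  B0 li=∅ lo={x}
  B1 li={x} lo={x}
  B2 li={x} lo={x}
  B3 li={x} lo={x}
  B4 li=∅ lo=∅

Interfere edges:
  c: {p}
  h: {x}
  m: {x}
  p: {c}
  x: {h,m}

Chromatic number:
  clique {c,p} ⇒ need ≥ 2
  assign c→r0 h→r1 m→r1 p→r1 x→r0 — no edge inside a register ⇒ χ ≤ 2
  χ = 2

Answer: 2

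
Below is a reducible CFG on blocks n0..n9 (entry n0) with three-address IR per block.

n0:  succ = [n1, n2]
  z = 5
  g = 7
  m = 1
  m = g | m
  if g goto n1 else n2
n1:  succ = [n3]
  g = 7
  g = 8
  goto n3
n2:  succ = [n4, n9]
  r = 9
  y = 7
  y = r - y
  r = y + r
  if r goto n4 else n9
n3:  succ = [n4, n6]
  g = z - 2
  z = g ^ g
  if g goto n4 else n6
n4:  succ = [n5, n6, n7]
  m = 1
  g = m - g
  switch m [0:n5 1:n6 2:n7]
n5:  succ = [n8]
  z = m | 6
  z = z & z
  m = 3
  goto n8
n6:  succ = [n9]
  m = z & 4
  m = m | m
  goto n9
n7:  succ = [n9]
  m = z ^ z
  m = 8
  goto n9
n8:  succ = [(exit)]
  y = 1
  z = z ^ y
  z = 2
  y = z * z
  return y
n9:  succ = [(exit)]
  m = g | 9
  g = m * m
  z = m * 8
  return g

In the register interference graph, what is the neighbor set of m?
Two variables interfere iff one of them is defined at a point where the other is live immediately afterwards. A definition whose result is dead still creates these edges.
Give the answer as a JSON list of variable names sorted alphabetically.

Answer: ["g", "z"]

Derivation:
Per-block:
  n0 def {g,m,z} use ∅
  n1 def {g} use ∅
  n2 def {r,y} use ∅
  n3 def {g,z} use {z}
  n4 def {g,m} use {g}
  n5 def {m,z} use {m}
  n6 def {m} use {z}
  n7 def {m} use {z}
  n8 def {y,z} use {z}
  n9 def {g,m,z} use {g}

Backward fixpoint:
  n0: in=∅ out={g,z}
  n1: in={z} out={z}
  n2: in={g,z} out={g,z}
  n3: in={z} out={g,z}
  n4: in={g,z} out={g,m,z}
  n5: in={m} out={z}
  n6: in={g,z} out={g}
  n7: in={g,z} out={g}
  n8: in={z} out=∅
  n9: in={g} out=∅

Conflict graph:
  g↔{m,r,y,z}
  m↔{g,z}
  r↔{g,y,z}
  y↔{g,r,z}
  z↔{g,m,r,y}

N(m) = ["g", "z"]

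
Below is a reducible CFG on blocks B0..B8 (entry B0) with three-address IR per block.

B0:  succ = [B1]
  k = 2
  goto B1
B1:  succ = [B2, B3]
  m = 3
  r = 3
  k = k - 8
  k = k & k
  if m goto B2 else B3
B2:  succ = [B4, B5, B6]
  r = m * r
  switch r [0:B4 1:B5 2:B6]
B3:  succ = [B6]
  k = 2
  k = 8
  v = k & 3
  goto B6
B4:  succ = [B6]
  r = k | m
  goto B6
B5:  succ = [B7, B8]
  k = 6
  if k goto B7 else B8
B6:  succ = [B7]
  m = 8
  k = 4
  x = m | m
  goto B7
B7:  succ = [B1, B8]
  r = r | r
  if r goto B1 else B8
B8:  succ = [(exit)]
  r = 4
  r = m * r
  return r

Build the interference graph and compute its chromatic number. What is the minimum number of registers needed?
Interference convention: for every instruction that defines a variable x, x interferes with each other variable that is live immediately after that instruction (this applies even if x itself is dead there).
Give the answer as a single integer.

Answer: 4

Analysis:
def/use:
  B0 def {k} use ∅
  B1 def {k,m,r} use {k}
  B2 def {r} use {m,r}
  B3 def {k,v} use ∅
  B4 def {r} use {k,m}
  B5 def {k} use ∅
  B6 def {k,m,x} use ∅
  B7 def {r} use {r}
  B8 def {r} use {m}

Backward fixpoint:
  live B0: ∅→{k}
  live B1: {k}→{k,m,r}
  live B2: {k,m,r}→{k,m,r}
  live B3: {r}→{r}
  live B4: {k,m}→{r}
  live B5: {m,r}→{k,m,r}
  live B6: {r}→{k,m,r}
  live B7: {k,m,r}→{k,m}
  live B8: {m}→∅

Interference:
  k: {m,r,x}
  m: {k,r,x}
  r: {k,m,v,x}
  v: {r}
  x: {k,m,r}

Colouring:
  clique {k,m,r,x} ⇒ need ≥ 4
  4-colouring: R0={r}  R1={k,v}  R2={m}  R3={x}
  χ = 4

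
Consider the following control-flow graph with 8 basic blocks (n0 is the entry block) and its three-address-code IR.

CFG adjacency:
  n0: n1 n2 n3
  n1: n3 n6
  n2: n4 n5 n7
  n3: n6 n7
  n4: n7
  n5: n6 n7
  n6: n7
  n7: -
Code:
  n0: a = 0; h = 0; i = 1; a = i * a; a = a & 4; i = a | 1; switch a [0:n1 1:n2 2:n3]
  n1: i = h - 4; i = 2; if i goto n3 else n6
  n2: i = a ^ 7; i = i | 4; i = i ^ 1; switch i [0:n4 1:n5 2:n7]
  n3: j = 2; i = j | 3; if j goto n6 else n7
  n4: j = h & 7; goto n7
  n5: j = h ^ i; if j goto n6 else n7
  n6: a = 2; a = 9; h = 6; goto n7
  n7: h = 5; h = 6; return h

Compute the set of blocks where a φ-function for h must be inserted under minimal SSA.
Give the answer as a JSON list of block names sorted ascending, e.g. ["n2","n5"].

idom tree: n1←n0 n2←n0 n3←n0 n4←n2 n5←n2 n6←n0 n7←n0
Dom at joins:
  n3: preds {n0,n1}: {n0} ∩ {n0,n1} = {n0}; idom=n0
  n6: preds {n1,n3,n5}: {n0,n1} ∩ {n0,n3} ∩ {n0,n2,n5} = {n0}; idom=n0
  n7: preds {n2,n3,n4,n5,n6}: {n0,n2} ∩ {n0,n3} ∩ {n0,n2,n4} ∩ {n0,n2,n5} ∩ {n0,n6} = {n0}; idom=n0

DF walk-up:
  join n3 pred n0: · stop@n0
  join n3 pred n1: n1 stop@n0
  join n6 pred n1: n1 stop@n0
  join n6 pred n3: n3 stop@n0
  join n6 pred n5: n5→n2 stop@n0
  join n7 pred n2: n2 stop@n0
  join n7 pred n3: n3 stop@n0
  join n7 pred n4: n4→n2 stop@n0
  join n7 pred n5: n5→n2 stop@n0
  join n7 pred n6: n6 stop@n0
  DF(n0)=∅
  DF(n1)={n3,n6}
  DF(n2)={n6,n7}
  DF(n3)={n6,n7}
  DF(n4)={n7}
  DF(n5)={n6,n7}
  DF(n6)={n7}
  DF(n7)=∅

φ for h: defs {n0,n6,n7}
  DF⁺ = {n7}

Answer: ["n7"]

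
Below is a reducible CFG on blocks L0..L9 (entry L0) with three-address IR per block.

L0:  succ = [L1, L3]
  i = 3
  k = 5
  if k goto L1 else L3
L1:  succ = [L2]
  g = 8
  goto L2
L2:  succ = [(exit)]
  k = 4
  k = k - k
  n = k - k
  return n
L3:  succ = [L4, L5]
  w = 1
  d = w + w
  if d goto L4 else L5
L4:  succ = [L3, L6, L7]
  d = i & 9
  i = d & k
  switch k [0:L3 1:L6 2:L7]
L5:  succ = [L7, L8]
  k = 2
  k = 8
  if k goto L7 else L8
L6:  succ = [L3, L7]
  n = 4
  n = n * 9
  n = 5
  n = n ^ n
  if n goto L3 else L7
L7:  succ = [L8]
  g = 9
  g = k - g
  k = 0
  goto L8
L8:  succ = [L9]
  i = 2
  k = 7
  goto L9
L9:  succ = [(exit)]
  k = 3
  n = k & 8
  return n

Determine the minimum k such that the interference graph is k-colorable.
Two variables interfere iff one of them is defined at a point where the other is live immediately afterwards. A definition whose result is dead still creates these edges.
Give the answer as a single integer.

def/use:
  L0: {i,k} / ∅
  L1: {g} / ∅
  L2: {k,n} / ∅
  L3: {d,w} / ∅
  L4: {d,i} / {i,k}
  L5: {k} / ∅
  L6: {n} / ∅
  L7: {g,k} / {k}
  L8: {i,k} / ∅
  L9: {k,n} / ∅

Backward fixpoint:
  L0 li=∅ lo={i,k}
  L1 li=∅ lo=∅
  L2 li=∅ lo=∅
  L3 li={i,k} lo={i,k}
  L4 li={i,k} lo={i,k}
  L5 li=∅ lo={k}
  L6 li={i,k} lo={i,k}
  L7 li={k} lo=∅
  L8 li=∅ lo=∅
  L9 li=∅ lo=∅

Conflict graph:
  d: {i,k}
  g: {k}
  i: {d,k,n,w}
  k: {d,g,i,n,w}
  n: {i,k}
  w: {i,k}

Chromatic number:
  {d,i,k} pairwise interfere (3-clique) ⇒ χ ≥ 3
  3-colouring: R0={k}  R1={g,i}  R2={d,n,w}
  χ = 3

Answer: 3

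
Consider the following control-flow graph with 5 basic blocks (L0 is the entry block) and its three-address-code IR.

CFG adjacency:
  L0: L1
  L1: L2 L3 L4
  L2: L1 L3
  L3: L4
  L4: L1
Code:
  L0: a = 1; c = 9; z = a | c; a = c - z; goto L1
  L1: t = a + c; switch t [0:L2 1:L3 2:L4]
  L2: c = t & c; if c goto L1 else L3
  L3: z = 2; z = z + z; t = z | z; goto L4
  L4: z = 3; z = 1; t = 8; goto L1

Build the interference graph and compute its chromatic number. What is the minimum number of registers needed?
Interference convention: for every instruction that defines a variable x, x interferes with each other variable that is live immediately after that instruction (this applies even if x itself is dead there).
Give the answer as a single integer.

Per-block:
  L0: {a,c,z} / ∅
  L1: {t} / {a,c}
  L2: {c} / {c,t}
  L3: {t,z} / ∅
  L4: {t,z} / ∅

Backward fixpoint:
  L0 li=∅ lo={a,c}
  L1 li={a,c} lo={a,c,t}
  L2 li={a,c,t} lo={a,c}
  L3 li={a,c} lo={a,c}
  L4 li={a,c} lo={a,c}

Conflict graph:
  a — {c,t,z}
  c — {a,t,z}
  t — {a,c}
  z — {a,c}

Registers:
  {a,c,t} pairwise interfere (3-clique) ⇒ χ ≥ 3
  assign a→c0 c→c1 t→c2 z→c2 — no edge inside a register ⇒ χ ≤ 3
  χ = 3

Answer: 3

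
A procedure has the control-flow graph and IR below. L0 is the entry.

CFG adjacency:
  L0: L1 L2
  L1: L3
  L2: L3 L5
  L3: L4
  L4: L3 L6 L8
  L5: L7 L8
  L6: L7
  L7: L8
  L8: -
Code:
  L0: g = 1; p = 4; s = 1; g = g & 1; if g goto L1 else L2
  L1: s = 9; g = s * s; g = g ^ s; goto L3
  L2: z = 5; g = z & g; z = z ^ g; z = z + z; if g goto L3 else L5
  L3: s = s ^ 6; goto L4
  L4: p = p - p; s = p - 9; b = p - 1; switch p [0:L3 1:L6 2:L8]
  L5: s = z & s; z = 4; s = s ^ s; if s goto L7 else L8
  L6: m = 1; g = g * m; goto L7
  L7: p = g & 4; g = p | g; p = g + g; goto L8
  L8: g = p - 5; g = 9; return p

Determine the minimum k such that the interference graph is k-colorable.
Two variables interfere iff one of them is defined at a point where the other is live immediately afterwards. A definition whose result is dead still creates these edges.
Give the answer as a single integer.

Per-block:
  L0 def {g,p,s} use ∅
  L1 def {g,s} use ∅
  L2 def {g,z} use {g}
  L3 def {s} use {s}
  L4 def {b,p,s} use {p}
  L5 def {s,z} use {s,z}
  L6 def {g,m} use {g}
  L7 def {g,p} use {g}
  L8 def {g} use {p}

Live sets:
  L0 li=∅ lo={g,p,s}
  L1 li={p} lo={g,p,s}
  L2 li={g,p,s} lo={g,p,s,z}
  L3 li={g,p,s} lo={g,p}
  L4 li={g,p} lo={g,p,s}
  L5 li={g,p,s,z} lo={g,p}
  L6 li={g} lo={g}
  L7 li={g} lo={p}
  L8 li={p} lo=∅

Interference:
  b↔{g,p,s}
  g↔{b,m,p,s,z}
  m↔{g}
  p↔{b,g,s,z}
  s↔{b,g,p,z}
  z↔{g,p,s}

Colouring:
  clique {b,g,p,s} ⇒ need ≥ 4
  assign b→R3 g→R0 m→R1 p→R1 s→R2 z→R3 — no edge inside a register ⇒ χ ≤ 4
  χ = 4

Answer: 4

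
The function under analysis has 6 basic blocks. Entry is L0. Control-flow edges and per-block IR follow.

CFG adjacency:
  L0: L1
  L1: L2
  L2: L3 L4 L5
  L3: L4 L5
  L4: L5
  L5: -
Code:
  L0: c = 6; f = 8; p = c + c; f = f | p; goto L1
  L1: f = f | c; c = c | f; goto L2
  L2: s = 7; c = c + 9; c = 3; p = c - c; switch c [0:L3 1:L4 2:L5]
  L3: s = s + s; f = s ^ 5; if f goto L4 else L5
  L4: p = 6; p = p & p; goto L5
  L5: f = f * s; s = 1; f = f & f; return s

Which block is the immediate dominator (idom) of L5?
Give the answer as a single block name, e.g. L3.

Answer: L2

Derivation:
idom tree: L1←L0 L2←L1 L3←L2 L4←L2 L5←L2
Dom∩ at merges:
  L4: preds {L2,L3}: {L0,L1,L2} ∩ {L0,L1,L2,L3} = {L0,L1,L2}; idom=L2
  L5: preds {L2,L3,L4}: {L0,L1,L2} ∩ {L0,L1,L2,L3} ∩ {L0,L1,L2,L4} = {L0,L1,L2}; idom=L2

idom(L5) = L2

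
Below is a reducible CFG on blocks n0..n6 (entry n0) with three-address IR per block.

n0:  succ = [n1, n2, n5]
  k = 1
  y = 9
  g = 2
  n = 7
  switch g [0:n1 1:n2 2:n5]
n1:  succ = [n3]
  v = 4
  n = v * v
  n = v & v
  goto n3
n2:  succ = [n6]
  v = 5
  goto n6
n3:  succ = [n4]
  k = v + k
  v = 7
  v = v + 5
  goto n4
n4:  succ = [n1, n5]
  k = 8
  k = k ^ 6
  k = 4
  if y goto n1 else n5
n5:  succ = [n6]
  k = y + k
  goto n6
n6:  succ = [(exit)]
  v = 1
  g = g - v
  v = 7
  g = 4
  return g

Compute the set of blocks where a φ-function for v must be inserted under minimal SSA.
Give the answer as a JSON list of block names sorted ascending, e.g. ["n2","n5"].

idom tree: n1←n0 n2←n0 n3←n1 n4←n3 n5←n0 n6←n0
Dom at joins:
  n1: preds {n0,n4}: {n0} ∩ {n0,n1,n3,n4} = {n0}; idom=n0
  n5: preds {n0,n4}: {n0} ∩ {n0,n1,n3,n4} = {n0}; idom=n0
  n6: preds {n2,n5}: {n0,n2} ∩ {n0,n5} = {n0}; idom=n0

DF derivation:
  join n1 pred n0: · stop@n0
  join n1 pred n4: n4→n3→n1 stop@n0
  join n5 pred n0: · stop@n0
  join n5 pred n4: n4→n3→n1 stop@n0
  join n6 pred n2: n2 stop@n0
  join n6 pred n5: n5 stop@n0
  DF(n0)=∅
  DF(n1)={n1,n5}
  DF(n2)={n6}
  DF(n3)={n1,n5}
  DF(n4)={n1,n5}
  DF(n5)={n6}
  DF(n6)=∅

φ for v: defs {n1,n2,n3,n6}
  DF⁺ = {n1,n5,n6}

Answer: ["n1", "n5", "n6"]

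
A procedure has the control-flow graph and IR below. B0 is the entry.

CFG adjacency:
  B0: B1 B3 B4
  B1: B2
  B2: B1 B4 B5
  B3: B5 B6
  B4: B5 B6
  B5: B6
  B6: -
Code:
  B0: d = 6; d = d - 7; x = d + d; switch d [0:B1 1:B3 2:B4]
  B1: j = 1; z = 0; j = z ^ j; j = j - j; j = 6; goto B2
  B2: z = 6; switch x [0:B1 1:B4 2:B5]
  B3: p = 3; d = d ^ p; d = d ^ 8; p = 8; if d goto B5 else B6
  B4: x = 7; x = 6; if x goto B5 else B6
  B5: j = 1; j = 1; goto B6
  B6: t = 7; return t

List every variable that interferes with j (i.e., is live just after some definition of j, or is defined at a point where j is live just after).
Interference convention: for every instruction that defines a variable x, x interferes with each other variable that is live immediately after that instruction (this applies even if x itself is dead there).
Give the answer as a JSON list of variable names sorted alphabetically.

Per-block:
  B0: {d,x} / ∅
  B1: {j,z} / ∅
  B2: {z} / {x}
  B3: {d,p} / {d}
  B4: {x} / ∅
  B5: {j} / ∅
  B6: {t} / ∅

Live sets:
  B0 li=∅ lo={d,x}
  B1 li={x} lo={x}
  B2 li={x} lo={x}
  B3 li={d} lo=∅
  B4 li=∅ lo=∅
  B5 li=∅ lo=∅
  B6 li=∅ lo=∅

Interference:
  d — {p,x}
  j — {x,z}
  p — {d}
  t — ∅
  x — {d,j,z}
  z — {j,x}

N(j) = ["x", "z"]

Answer: ["x", "z"]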